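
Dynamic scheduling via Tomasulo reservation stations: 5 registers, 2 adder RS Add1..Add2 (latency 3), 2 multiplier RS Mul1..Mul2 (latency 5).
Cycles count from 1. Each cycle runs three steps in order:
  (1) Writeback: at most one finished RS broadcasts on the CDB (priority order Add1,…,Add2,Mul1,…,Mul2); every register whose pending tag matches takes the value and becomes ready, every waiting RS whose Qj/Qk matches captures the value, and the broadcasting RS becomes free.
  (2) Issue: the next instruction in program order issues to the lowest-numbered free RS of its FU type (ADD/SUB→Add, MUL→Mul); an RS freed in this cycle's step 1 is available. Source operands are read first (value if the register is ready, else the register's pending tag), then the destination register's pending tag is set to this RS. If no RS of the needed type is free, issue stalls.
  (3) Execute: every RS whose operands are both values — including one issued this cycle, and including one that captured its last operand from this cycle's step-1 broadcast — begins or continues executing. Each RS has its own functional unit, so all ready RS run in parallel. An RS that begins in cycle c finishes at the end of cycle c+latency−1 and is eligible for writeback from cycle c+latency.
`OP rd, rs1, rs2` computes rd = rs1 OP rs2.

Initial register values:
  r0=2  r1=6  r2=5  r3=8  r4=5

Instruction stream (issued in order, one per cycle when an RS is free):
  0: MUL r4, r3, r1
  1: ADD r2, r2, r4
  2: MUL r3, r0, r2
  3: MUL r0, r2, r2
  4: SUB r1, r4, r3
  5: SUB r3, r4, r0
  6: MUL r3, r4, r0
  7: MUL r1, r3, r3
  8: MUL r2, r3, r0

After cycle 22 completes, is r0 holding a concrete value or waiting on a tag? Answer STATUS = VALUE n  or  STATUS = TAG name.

STATUS = VALUE 2809

  c1: issue MUL r4<-Mul1  regs: r0:2,r1:6,r2:5,r3:8,r4:Mul1
  c2: issue ADD r2<-Add1  regs: r0:2,r1:6,r2:Add1,r3:8,r4:Mul1
  c3: issue MUL r3<-Mul2  regs: r0:2,r1:6,r2:Add1,r3:Mul2,r4:Mul1
  c4: stall  regs: r0:2,r1:6,r2:Add1,r3:Mul2,r4:Mul1
  c5: stall  regs: r0:2,r1:6,r2:Add1,r3:Mul2,r4:Mul1
  c6: CDB Mul1=48; issue MUL r0<-Mul1  regs: r0:Mul1,r1:6,r2:Add1,r3:Mul2,r4:48
  c7: issue SUB r1<-Add2  regs: r0:Mul1,r1:Add2,r2:Add1,r3:Mul2,r4:48
  c8: stall  regs: r0:Mul1,r1:Add2,r2:Add1,r3:Mul2,r4:48
  c9: CDB Add1=53; issue SUB r3<-Add1  regs: r0:Mul1,r1:Add2,r2:53,r3:Add1,r4:48
  c10: stall  regs: r0:Mul1,r1:Add2,r2:53,r3:Add1,r4:48
  c11: stall  regs: r0:Mul1,r1:Add2,r2:53,r3:Add1,r4:48
  c12: stall  regs: r0:Mul1,r1:Add2,r2:53,r3:Add1,r4:48
  c13: stall  regs: r0:Mul1,r1:Add2,r2:53,r3:Add1,r4:48
  c14: CDB Mul1=2809; issue MUL r3<-Mul1  regs: r0:2809,r1:Add2,r2:53,r3:Mul1,r4:48
  c15: CDB Mul2=106; issue MUL r1<-Mul2  regs: r0:2809,r1:Mul2,r2:53,r3:Mul1,r4:48
  c16: stall  regs: r0:2809,r1:Mul2,r2:53,r3:Mul1,r4:48
  c17: CDB Add1=-2761; stall  regs: r0:2809,r1:Mul2,r2:53,r3:Mul1,r4:48
  c18: CDB Add2=-58; stall  regs: r0:2809,r1:Mul2,r2:53,r3:Mul1,r4:48
  c19: CDB Mul1=134832; issue MUL r2<-Mul1  regs: r0:2809,r1:Mul2,r2:Mul1,r3:134832,r4:48
  c20: -  regs: r0:2809,r1:Mul2,r2:Mul1,r3:134832,r4:48
  c21: -  regs: r0:2809,r1:Mul2,r2:Mul1,r3:134832,r4:48
  c22: -  regs: r0:2809,r1:Mul2,r2:Mul1,r3:134832,r4:48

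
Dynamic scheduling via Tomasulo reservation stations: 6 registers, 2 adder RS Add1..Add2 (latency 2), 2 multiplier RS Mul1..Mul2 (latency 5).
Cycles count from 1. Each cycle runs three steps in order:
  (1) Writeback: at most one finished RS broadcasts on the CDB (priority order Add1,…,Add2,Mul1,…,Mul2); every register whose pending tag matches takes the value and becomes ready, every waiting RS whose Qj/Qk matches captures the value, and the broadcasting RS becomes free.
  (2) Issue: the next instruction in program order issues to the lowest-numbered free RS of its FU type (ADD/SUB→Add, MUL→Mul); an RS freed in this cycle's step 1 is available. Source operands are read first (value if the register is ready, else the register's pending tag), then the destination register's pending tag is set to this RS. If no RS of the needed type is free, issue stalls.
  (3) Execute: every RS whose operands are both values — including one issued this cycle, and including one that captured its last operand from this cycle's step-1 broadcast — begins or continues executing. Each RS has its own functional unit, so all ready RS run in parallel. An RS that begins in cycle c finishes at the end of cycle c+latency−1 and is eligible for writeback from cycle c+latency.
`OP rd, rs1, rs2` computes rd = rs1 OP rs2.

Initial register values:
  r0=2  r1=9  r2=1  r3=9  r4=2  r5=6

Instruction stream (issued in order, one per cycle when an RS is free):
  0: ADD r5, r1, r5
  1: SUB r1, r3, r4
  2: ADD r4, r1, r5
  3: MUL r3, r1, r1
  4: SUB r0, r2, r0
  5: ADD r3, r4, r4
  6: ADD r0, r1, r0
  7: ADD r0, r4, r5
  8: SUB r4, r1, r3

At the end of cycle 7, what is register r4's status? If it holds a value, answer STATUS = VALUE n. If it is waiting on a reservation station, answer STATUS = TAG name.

cycle 1: issue ADD r5<-Add1 // r0:2,r1:9,r2:1,r3:9,r4:2,r5:Add1
cycle 2: issue SUB r1<-Add2 // r0:2,r1:Add2,r2:1,r3:9,r4:2,r5:Add1
cycle 3: CDB Add1=15; issue ADD r4<-Add1 // r0:2,r1:Add2,r2:1,r3:9,r4:Add1,r5:15
cycle 4: CDB Add2=7; issue MUL r3<-Mul1 // r0:2,r1:7,r2:1,r3:Mul1,r4:Add1,r5:15
cycle 5: issue SUB r0<-Add2 // r0:Add2,r1:7,r2:1,r3:Mul1,r4:Add1,r5:15
cycle 6: CDB Add1=22; issue ADD r3<-Add1 // r0:Add2,r1:7,r2:1,r3:Add1,r4:22,r5:15
cycle 7: CDB Add2=-1; issue ADD r0<-Add2 // r0:Add2,r1:7,r2:1,r3:Add1,r4:22,r5:15

STATUS = VALUE 22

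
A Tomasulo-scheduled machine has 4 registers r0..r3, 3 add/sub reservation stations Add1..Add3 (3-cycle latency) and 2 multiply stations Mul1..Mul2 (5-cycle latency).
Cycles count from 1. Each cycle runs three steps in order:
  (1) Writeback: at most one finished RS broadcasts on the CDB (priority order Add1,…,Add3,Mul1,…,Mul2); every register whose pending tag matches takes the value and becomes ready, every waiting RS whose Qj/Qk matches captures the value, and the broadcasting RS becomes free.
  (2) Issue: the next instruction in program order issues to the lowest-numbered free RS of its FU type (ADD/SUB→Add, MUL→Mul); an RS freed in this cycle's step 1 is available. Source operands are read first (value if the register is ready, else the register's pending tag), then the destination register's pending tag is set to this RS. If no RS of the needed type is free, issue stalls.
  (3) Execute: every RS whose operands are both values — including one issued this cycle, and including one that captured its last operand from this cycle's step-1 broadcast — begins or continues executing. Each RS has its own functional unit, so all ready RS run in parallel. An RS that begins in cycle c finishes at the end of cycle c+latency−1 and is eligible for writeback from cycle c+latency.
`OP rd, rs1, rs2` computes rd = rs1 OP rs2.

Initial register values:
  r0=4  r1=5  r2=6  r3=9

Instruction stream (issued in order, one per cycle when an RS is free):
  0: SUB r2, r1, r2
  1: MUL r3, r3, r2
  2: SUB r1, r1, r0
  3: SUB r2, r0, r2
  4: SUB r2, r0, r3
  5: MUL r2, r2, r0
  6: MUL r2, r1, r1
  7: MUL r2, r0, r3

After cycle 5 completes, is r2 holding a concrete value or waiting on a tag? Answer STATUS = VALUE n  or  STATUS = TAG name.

STATUS = TAG Add3

c1: issue SUB r2<-Add1 | r0:4,r1:5,r2:Add1,r3:9
c2: issue MUL r3<-Mul1 | r0:4,r1:5,r2:Add1,r3:Mul1
c3: issue SUB r1<-Add2 | r0:4,r1:Add2,r2:Add1,r3:Mul1
c4: CDB Add1=-1; issue SUB r2<-Add1 | r0:4,r1:Add2,r2:Add1,r3:Mul1
c5: issue SUB r2<-Add3 | r0:4,r1:Add2,r2:Add3,r3:Mul1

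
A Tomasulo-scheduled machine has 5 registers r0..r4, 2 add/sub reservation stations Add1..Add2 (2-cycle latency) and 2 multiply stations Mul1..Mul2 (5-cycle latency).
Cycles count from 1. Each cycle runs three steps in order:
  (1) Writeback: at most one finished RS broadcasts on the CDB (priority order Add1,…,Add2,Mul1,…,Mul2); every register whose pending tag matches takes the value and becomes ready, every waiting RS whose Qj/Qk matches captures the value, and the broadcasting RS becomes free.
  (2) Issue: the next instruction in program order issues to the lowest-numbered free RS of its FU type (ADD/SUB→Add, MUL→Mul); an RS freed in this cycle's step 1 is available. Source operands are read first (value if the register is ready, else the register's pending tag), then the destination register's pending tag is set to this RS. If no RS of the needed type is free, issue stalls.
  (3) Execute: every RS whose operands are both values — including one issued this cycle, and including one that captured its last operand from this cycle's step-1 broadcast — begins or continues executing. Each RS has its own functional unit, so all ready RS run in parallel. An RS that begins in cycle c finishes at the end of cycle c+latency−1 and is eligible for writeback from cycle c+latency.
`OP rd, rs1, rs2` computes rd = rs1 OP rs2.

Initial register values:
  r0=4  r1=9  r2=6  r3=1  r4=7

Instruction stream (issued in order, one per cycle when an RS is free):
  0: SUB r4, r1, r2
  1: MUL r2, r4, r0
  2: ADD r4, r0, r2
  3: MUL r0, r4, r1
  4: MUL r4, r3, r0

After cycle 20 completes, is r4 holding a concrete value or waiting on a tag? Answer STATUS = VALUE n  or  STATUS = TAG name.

  c1: issue SUB r4<-Add1  regs: r0:4,r1:9,r2:6,r3:1,r4:Add1
  c2: issue MUL r2<-Mul1  regs: r0:4,r1:9,r2:Mul1,r3:1,r4:Add1
  c3: CDB Add1=3; issue ADD r4<-Add1  regs: r0:4,r1:9,r2:Mul1,r3:1,r4:Add1
  c4: issue MUL r0<-Mul2  regs: r0:Mul2,r1:9,r2:Mul1,r3:1,r4:Add1
  c5: stall  regs: r0:Mul2,r1:9,r2:Mul1,r3:1,r4:Add1
  c6: stall  regs: r0:Mul2,r1:9,r2:Mul1,r3:1,r4:Add1
  c7: stall  regs: r0:Mul2,r1:9,r2:Mul1,r3:1,r4:Add1
  c8: CDB Mul1=12; issue MUL r4<-Mul1  regs: r0:Mul2,r1:9,r2:12,r3:1,r4:Mul1
  c9: -  regs: r0:Mul2,r1:9,r2:12,r3:1,r4:Mul1
  c10: CDB Add1=16  regs: r0:Mul2,r1:9,r2:12,r3:1,r4:Mul1
  c11: -  regs: r0:Mul2,r1:9,r2:12,r3:1,r4:Mul1
  c12: -  regs: r0:Mul2,r1:9,r2:12,r3:1,r4:Mul1
  c13: -  regs: r0:Mul2,r1:9,r2:12,r3:1,r4:Mul1
  c14: -  regs: r0:Mul2,r1:9,r2:12,r3:1,r4:Mul1
  c15: CDB Mul2=144  regs: r0:144,r1:9,r2:12,r3:1,r4:Mul1
  c16: -  regs: r0:144,r1:9,r2:12,r3:1,r4:Mul1
  c17: -  regs: r0:144,r1:9,r2:12,r3:1,r4:Mul1
  c18: -  regs: r0:144,r1:9,r2:12,r3:1,r4:Mul1
  c19: -  regs: r0:144,r1:9,r2:12,r3:1,r4:Mul1
  c20: CDB Mul1=144  regs: r0:144,r1:9,r2:12,r3:1,r4:144

STATUS = VALUE 144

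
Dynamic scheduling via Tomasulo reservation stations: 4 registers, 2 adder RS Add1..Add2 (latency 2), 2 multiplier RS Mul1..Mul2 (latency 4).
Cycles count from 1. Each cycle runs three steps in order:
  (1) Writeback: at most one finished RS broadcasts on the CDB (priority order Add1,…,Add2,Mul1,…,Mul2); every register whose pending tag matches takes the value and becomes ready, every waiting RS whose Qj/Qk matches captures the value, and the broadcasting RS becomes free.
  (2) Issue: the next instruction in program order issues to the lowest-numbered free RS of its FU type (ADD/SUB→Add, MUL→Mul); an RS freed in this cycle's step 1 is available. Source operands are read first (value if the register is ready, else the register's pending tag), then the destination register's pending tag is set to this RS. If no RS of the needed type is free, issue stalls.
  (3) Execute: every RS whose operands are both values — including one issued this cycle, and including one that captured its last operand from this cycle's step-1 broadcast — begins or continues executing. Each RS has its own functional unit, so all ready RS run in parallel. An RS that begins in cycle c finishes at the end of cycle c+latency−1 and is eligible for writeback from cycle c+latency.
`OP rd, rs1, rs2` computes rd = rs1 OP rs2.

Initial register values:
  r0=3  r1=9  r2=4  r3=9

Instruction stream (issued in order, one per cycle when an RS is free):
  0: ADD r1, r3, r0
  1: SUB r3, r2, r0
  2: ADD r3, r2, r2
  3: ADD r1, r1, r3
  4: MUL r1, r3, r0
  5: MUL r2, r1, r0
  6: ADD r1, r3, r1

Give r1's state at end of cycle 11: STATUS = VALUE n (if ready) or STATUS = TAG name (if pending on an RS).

c1: issue ADD r1<-Add1 | r0:3,r1:Add1,r2:4,r3:9
c2: issue SUB r3<-Add2 | r0:3,r1:Add1,r2:4,r3:Add2
c3: CDB Add1=12; issue ADD r3<-Add1 | r0:3,r1:12,r2:4,r3:Add1
c4: CDB Add2=1; issue ADD r1<-Add2 | r0:3,r1:Add2,r2:4,r3:Add1
c5: CDB Add1=8; issue MUL r1<-Mul1 | r0:3,r1:Mul1,r2:4,r3:8
c6: issue MUL r2<-Mul2 | r0:3,r1:Mul1,r2:Mul2,r3:8
c7: CDB Add2=20; issue ADD r1<-Add1 | r0:3,r1:Add1,r2:Mul2,r3:8
c8: - | r0:3,r1:Add1,r2:Mul2,r3:8
c9: CDB Mul1=24 | r0:3,r1:Add1,r2:Mul2,r3:8
c10: - | r0:3,r1:Add1,r2:Mul2,r3:8
c11: CDB Add1=32 | r0:3,r1:32,r2:Mul2,r3:8

STATUS = VALUE 32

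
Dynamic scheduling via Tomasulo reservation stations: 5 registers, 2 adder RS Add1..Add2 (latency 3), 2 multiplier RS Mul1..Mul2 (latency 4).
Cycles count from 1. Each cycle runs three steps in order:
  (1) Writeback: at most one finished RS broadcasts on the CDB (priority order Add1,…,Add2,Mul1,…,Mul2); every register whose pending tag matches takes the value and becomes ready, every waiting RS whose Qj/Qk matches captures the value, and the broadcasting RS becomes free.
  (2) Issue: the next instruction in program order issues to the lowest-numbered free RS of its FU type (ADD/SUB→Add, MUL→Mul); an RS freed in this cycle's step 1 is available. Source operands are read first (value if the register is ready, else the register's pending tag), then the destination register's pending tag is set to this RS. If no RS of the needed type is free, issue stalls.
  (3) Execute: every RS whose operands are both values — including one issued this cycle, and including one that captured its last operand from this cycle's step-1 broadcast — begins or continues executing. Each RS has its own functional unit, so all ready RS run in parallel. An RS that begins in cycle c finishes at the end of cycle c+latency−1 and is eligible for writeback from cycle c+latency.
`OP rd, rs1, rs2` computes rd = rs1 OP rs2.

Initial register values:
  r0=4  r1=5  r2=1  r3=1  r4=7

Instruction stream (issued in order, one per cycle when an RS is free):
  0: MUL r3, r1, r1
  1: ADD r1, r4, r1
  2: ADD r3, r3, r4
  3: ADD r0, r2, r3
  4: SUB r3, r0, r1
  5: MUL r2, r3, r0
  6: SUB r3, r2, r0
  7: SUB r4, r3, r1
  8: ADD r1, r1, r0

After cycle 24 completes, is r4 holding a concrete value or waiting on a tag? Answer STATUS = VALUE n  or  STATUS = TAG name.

cycle 1: issue MUL r3<-Mul1 // r0:4,r1:5,r2:1,r3:Mul1,r4:7
cycle 2: issue ADD r1<-Add1 // r0:4,r1:Add1,r2:1,r3:Mul1,r4:7
cycle 3: issue ADD r3<-Add2 // r0:4,r1:Add1,r2:1,r3:Add2,r4:7
cycle 4: stall // r0:4,r1:Add1,r2:1,r3:Add2,r4:7
cycle 5: CDB Add1=12; issue ADD r0<-Add1 // r0:Add1,r1:12,r2:1,r3:Add2,r4:7
cycle 6: CDB Mul1=25; stall // r0:Add1,r1:12,r2:1,r3:Add2,r4:7
cycle 7: stall // r0:Add1,r1:12,r2:1,r3:Add2,r4:7
cycle 8: stall // r0:Add1,r1:12,r2:1,r3:Add2,r4:7
cycle 9: CDB Add2=32; issue SUB r3<-Add2 // r0:Add1,r1:12,r2:1,r3:Add2,r4:7
cycle 10: issue MUL r2<-Mul1 // r0:Add1,r1:12,r2:Mul1,r3:Add2,r4:7
cycle 11: stall // r0:Add1,r1:12,r2:Mul1,r3:Add2,r4:7
cycle 12: CDB Add1=33; issue SUB r3<-Add1 // r0:33,r1:12,r2:Mul1,r3:Add1,r4:7
cycle 13: stall // r0:33,r1:12,r2:Mul1,r3:Add1,r4:7
cycle 14: stall // r0:33,r1:12,r2:Mul1,r3:Add1,r4:7
cycle 15: CDB Add2=21; issue SUB r4<-Add2 // r0:33,r1:12,r2:Mul1,r3:Add1,r4:Add2
cycle 16: stall // r0:33,r1:12,r2:Mul1,r3:Add1,r4:Add2
cycle 17: stall // r0:33,r1:12,r2:Mul1,r3:Add1,r4:Add2
cycle 18: stall // r0:33,r1:12,r2:Mul1,r3:Add1,r4:Add2
cycle 19: CDB Mul1=693; stall // r0:33,r1:12,r2:693,r3:Add1,r4:Add2
cycle 20: stall // r0:33,r1:12,r2:693,r3:Add1,r4:Add2
cycle 21: stall // r0:33,r1:12,r2:693,r3:Add1,r4:Add2
cycle 22: CDB Add1=660; issue ADD r1<-Add1 // r0:33,r1:Add1,r2:693,r3:660,r4:Add2
cycle 23: - // r0:33,r1:Add1,r2:693,r3:660,r4:Add2
cycle 24: - // r0:33,r1:Add1,r2:693,r3:660,r4:Add2

STATUS = TAG Add2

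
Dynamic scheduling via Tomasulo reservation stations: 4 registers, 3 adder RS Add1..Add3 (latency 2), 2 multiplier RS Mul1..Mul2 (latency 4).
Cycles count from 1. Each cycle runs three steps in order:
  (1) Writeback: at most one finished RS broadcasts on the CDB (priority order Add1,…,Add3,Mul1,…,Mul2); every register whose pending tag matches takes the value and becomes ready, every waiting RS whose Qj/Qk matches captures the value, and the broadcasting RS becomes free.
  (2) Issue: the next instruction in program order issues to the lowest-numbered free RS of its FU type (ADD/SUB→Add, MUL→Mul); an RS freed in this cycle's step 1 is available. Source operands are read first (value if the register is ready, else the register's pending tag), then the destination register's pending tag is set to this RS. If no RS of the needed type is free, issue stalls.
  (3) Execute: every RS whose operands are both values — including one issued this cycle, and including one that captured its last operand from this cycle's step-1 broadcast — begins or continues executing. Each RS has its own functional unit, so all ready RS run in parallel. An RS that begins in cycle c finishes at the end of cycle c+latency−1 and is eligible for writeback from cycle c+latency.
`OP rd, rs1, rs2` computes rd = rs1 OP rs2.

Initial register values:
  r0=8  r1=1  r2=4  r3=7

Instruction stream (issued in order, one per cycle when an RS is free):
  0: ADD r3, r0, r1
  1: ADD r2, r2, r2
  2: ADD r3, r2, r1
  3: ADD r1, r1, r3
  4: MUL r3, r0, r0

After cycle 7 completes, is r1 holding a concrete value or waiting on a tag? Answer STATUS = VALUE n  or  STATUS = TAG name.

  c1: issue ADD r3<-Add1  regs: r0:8,r1:1,r2:4,r3:Add1
  c2: issue ADD r2<-Add2  regs: r0:8,r1:1,r2:Add2,r3:Add1
  c3: CDB Add1=9; issue ADD r3<-Add1  regs: r0:8,r1:1,r2:Add2,r3:Add1
  c4: CDB Add2=8; issue ADD r1<-Add2  regs: r0:8,r1:Add2,r2:8,r3:Add1
  c5: issue MUL r3<-Mul1  regs: r0:8,r1:Add2,r2:8,r3:Mul1
  c6: CDB Add1=9  regs: r0:8,r1:Add2,r2:8,r3:Mul1
  c7: -  regs: r0:8,r1:Add2,r2:8,r3:Mul1

STATUS = TAG Add2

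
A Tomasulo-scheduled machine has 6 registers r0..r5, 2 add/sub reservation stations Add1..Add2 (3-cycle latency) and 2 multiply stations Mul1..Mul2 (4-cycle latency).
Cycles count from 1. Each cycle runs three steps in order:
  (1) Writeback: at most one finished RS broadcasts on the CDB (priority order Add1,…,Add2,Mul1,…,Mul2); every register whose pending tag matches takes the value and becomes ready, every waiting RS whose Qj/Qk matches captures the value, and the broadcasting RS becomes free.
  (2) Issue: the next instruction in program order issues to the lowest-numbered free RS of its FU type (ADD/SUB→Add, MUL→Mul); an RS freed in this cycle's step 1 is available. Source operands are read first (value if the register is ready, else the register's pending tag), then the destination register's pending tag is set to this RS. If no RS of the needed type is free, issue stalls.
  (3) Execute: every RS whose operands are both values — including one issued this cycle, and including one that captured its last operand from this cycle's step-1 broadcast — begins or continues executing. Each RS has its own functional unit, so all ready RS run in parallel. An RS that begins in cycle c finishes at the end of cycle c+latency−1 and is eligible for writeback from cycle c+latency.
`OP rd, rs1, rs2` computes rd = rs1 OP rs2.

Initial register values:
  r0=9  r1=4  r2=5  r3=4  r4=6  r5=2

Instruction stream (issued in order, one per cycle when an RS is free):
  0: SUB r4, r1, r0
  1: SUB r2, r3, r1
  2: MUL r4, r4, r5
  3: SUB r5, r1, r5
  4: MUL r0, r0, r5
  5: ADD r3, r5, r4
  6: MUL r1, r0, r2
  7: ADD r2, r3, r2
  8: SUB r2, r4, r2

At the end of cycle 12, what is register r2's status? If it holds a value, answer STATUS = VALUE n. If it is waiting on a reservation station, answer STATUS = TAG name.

cycle 1: issue SUB r4<-Add1 // r0:9,r1:4,r2:5,r3:4,r4:Add1,r5:2
cycle 2: issue SUB r2<-Add2 // r0:9,r1:4,r2:Add2,r3:4,r4:Add1,r5:2
cycle 3: issue MUL r4<-Mul1 // r0:9,r1:4,r2:Add2,r3:4,r4:Mul1,r5:2
cycle 4: CDB Add1=-5; issue SUB r5<-Add1 // r0:9,r1:4,r2:Add2,r3:4,r4:Mul1,r5:Add1
cycle 5: CDB Add2=0; issue MUL r0<-Mul2 // r0:Mul2,r1:4,r2:0,r3:4,r4:Mul1,r5:Add1
cycle 6: issue ADD r3<-Add2 // r0:Mul2,r1:4,r2:0,r3:Add2,r4:Mul1,r5:Add1
cycle 7: CDB Add1=2; stall // r0:Mul2,r1:4,r2:0,r3:Add2,r4:Mul1,r5:2
cycle 8: CDB Mul1=-10; issue MUL r1<-Mul1 // r0:Mul2,r1:Mul1,r2:0,r3:Add2,r4:-10,r5:2
cycle 9: issue ADD r2<-Add1 // r0:Mul2,r1:Mul1,r2:Add1,r3:Add2,r4:-10,r5:2
cycle 10: stall // r0:Mul2,r1:Mul1,r2:Add1,r3:Add2,r4:-10,r5:2
cycle 11: CDB Add2=-8; issue SUB r2<-Add2 // r0:Mul2,r1:Mul1,r2:Add2,r3:-8,r4:-10,r5:2
cycle 12: CDB Mul2=18 // r0:18,r1:Mul1,r2:Add2,r3:-8,r4:-10,r5:2

STATUS = TAG Add2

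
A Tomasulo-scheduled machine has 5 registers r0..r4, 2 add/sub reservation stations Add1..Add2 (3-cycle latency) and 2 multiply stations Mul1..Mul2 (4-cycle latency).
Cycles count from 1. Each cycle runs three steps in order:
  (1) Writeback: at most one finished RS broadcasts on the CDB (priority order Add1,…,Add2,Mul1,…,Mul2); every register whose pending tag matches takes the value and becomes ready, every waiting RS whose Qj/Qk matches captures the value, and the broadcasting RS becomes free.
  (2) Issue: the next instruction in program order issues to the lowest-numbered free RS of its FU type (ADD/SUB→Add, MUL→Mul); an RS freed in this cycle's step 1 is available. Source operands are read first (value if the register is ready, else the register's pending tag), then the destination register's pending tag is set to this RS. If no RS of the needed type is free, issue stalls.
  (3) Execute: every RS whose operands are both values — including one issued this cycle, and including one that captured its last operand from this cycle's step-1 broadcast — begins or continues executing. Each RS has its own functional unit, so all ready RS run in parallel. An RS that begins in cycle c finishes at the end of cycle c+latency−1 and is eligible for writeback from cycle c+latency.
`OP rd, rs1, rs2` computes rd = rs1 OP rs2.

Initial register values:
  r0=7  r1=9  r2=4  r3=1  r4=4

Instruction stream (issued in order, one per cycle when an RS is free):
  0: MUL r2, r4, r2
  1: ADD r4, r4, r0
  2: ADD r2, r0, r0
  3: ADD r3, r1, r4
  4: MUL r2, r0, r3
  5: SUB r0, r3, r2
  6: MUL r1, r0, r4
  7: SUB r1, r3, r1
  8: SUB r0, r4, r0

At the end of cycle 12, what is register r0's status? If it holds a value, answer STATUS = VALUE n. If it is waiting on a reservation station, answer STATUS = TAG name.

c1: issue MUL r2<-Mul1 | r0:7,r1:9,r2:Mul1,r3:1,r4:4
c2: issue ADD r4<-Add1 | r0:7,r1:9,r2:Mul1,r3:1,r4:Add1
c3: issue ADD r2<-Add2 | r0:7,r1:9,r2:Add2,r3:1,r4:Add1
c4: stall | r0:7,r1:9,r2:Add2,r3:1,r4:Add1
c5: CDB Add1=11; issue ADD r3<-Add1 | r0:7,r1:9,r2:Add2,r3:Add1,r4:11
c6: CDB Add2=14; issue MUL r2<-Mul2 | r0:7,r1:9,r2:Mul2,r3:Add1,r4:11
c7: CDB Mul1=16; issue SUB r0<-Add2 | r0:Add2,r1:9,r2:Mul2,r3:Add1,r4:11
c8: CDB Add1=20; issue MUL r1<-Mul1 | r0:Add2,r1:Mul1,r2:Mul2,r3:20,r4:11
c9: issue SUB r1<-Add1 | r0:Add2,r1:Add1,r2:Mul2,r3:20,r4:11
c10: stall | r0:Add2,r1:Add1,r2:Mul2,r3:20,r4:11
c11: stall | r0:Add2,r1:Add1,r2:Mul2,r3:20,r4:11
c12: CDB Mul2=140; stall | r0:Add2,r1:Add1,r2:140,r3:20,r4:11

STATUS = TAG Add2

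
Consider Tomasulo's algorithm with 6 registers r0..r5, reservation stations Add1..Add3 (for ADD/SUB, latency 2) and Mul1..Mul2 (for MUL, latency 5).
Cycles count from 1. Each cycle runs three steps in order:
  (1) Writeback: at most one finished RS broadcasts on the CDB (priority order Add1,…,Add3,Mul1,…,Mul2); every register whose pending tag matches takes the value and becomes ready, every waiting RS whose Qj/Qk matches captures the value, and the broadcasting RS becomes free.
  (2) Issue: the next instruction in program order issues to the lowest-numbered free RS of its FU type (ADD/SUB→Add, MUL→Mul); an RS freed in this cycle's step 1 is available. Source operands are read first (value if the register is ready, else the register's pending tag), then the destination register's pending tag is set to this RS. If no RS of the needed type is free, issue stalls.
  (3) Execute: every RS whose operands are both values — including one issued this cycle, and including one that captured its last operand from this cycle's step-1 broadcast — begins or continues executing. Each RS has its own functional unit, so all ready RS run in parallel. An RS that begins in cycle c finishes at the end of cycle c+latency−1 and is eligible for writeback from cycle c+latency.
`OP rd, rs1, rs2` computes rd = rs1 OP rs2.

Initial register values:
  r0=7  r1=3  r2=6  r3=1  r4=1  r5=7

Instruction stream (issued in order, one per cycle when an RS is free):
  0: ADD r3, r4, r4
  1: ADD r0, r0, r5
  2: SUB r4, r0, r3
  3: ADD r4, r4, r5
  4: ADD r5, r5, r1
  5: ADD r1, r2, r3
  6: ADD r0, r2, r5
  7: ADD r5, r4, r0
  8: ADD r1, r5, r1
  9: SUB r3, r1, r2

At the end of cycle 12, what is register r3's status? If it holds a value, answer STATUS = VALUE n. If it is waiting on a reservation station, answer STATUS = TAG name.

  c1: issue ADD r3<-Add1  regs: r0:7,r1:3,r2:6,r3:Add1,r4:1,r5:7
  c2: issue ADD r0<-Add2  regs: r0:Add2,r1:3,r2:6,r3:Add1,r4:1,r5:7
  c3: CDB Add1=2; issue SUB r4<-Add1  regs: r0:Add2,r1:3,r2:6,r3:2,r4:Add1,r5:7
  c4: CDB Add2=14; issue ADD r4<-Add2  regs: r0:14,r1:3,r2:6,r3:2,r4:Add2,r5:7
  c5: issue ADD r5<-Add3  regs: r0:14,r1:3,r2:6,r3:2,r4:Add2,r5:Add3
  c6: CDB Add1=12; issue ADD r1<-Add1  regs: r0:14,r1:Add1,r2:6,r3:2,r4:Add2,r5:Add3
  c7: CDB Add3=10; issue ADD r0<-Add3  regs: r0:Add3,r1:Add1,r2:6,r3:2,r4:Add2,r5:10
  c8: CDB Add1=8; issue ADD r5<-Add1  regs: r0:Add3,r1:8,r2:6,r3:2,r4:Add2,r5:Add1
  c9: CDB Add2=19; issue ADD r1<-Add2  regs: r0:Add3,r1:Add2,r2:6,r3:2,r4:19,r5:Add1
  c10: CDB Add3=16; issue SUB r3<-Add3  regs: r0:16,r1:Add2,r2:6,r3:Add3,r4:19,r5:Add1
  c11: -  regs: r0:16,r1:Add2,r2:6,r3:Add3,r4:19,r5:Add1
  c12: CDB Add1=35  regs: r0:16,r1:Add2,r2:6,r3:Add3,r4:19,r5:35

STATUS = TAG Add3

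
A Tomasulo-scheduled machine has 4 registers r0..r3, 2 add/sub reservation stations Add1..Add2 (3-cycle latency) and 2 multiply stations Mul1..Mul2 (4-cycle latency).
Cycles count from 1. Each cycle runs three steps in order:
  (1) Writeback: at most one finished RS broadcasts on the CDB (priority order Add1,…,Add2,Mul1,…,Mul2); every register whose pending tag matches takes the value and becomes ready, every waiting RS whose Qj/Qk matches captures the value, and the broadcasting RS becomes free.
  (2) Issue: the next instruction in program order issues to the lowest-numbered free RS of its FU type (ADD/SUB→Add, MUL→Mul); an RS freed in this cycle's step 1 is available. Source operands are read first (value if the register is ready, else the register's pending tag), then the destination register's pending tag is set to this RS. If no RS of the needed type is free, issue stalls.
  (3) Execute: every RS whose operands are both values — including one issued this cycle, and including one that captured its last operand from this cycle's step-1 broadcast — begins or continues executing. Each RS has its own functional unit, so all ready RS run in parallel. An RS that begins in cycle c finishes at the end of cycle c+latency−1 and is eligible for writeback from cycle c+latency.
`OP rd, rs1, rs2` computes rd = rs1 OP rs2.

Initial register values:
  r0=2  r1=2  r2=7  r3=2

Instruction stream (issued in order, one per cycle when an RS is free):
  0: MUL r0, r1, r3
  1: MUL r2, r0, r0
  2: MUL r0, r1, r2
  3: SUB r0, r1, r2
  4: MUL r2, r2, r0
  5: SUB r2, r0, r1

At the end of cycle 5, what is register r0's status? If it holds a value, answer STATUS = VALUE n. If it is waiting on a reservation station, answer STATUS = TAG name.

STATUS = TAG Mul1

c1: issue MUL r0<-Mul1 | r0:Mul1,r1:2,r2:7,r3:2
c2: issue MUL r2<-Mul2 | r0:Mul1,r1:2,r2:Mul2,r3:2
c3: stall | r0:Mul1,r1:2,r2:Mul2,r3:2
c4: stall | r0:Mul1,r1:2,r2:Mul2,r3:2
c5: CDB Mul1=4; issue MUL r0<-Mul1 | r0:Mul1,r1:2,r2:Mul2,r3:2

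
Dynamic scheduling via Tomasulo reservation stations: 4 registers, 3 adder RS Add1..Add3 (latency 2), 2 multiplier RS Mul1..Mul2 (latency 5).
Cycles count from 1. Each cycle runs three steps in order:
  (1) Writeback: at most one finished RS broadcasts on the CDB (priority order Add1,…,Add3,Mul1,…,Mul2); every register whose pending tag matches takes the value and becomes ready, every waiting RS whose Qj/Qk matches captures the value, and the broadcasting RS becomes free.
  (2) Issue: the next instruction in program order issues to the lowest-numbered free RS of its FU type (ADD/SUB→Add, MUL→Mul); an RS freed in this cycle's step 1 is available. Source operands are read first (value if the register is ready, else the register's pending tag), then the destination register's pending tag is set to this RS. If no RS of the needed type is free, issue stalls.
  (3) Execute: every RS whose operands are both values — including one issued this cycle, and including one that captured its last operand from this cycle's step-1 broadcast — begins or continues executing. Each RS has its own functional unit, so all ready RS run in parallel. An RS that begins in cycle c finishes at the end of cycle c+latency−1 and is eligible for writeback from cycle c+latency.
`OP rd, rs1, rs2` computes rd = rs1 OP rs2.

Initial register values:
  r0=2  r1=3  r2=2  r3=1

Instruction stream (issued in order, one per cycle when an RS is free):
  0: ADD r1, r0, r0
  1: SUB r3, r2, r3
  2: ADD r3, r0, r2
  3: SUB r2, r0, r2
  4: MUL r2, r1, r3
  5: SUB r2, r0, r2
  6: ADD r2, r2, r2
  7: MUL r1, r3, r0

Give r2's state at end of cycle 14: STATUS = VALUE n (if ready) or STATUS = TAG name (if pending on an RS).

STATUS = VALUE -28

c1: issue ADD r1<-Add1 | r0:2,r1:Add1,r2:2,r3:1
c2: issue SUB r3<-Add2 | r0:2,r1:Add1,r2:2,r3:Add2
c3: CDB Add1=4; issue ADD r3<-Add1 | r0:2,r1:4,r2:2,r3:Add1
c4: CDB Add2=1; issue SUB r2<-Add2 | r0:2,r1:4,r2:Add2,r3:Add1
c5: CDB Add1=4; issue MUL r2<-Mul1 | r0:2,r1:4,r2:Mul1,r3:4
c6: CDB Add2=0; issue SUB r2<-Add1 | r0:2,r1:4,r2:Add1,r3:4
c7: issue ADD r2<-Add2 | r0:2,r1:4,r2:Add2,r3:4
c8: issue MUL r1<-Mul2 | r0:2,r1:Mul2,r2:Add2,r3:4
c9: - | r0:2,r1:Mul2,r2:Add2,r3:4
c10: CDB Mul1=16 | r0:2,r1:Mul2,r2:Add2,r3:4
c11: - | r0:2,r1:Mul2,r2:Add2,r3:4
c12: CDB Add1=-14 | r0:2,r1:Mul2,r2:Add2,r3:4
c13: CDB Mul2=8 | r0:2,r1:8,r2:Add2,r3:4
c14: CDB Add2=-28 | r0:2,r1:8,r2:-28,r3:4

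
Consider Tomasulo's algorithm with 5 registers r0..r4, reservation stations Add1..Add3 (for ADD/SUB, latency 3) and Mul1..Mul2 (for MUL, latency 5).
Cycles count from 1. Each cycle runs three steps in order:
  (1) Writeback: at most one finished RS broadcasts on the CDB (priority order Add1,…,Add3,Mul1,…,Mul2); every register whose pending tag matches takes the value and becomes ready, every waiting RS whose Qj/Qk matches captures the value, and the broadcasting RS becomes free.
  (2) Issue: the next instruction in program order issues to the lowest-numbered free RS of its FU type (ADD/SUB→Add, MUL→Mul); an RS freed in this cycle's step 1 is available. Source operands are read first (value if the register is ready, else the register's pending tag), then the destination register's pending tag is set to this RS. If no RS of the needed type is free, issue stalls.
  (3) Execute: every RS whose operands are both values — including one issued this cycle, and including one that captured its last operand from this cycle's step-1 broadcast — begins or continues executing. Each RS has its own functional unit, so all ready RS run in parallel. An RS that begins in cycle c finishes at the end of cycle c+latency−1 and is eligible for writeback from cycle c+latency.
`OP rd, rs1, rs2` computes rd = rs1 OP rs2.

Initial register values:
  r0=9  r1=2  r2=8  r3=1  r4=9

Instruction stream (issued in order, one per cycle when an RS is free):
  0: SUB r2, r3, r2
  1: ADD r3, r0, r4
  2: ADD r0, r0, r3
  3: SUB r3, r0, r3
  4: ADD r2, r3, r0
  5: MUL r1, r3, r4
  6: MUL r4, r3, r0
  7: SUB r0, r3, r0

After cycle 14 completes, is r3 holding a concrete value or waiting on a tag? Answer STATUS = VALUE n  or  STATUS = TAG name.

STATUS = VALUE 9

  c1: issue SUB r2<-Add1  regs: r0:9,r1:2,r2:Add1,r3:1,r4:9
  c2: issue ADD r3<-Add2  regs: r0:9,r1:2,r2:Add1,r3:Add2,r4:9
  c3: issue ADD r0<-Add3  regs: r0:Add3,r1:2,r2:Add1,r3:Add2,r4:9
  c4: CDB Add1=-7; issue SUB r3<-Add1  regs: r0:Add3,r1:2,r2:-7,r3:Add1,r4:9
  c5: CDB Add2=18; issue ADD r2<-Add2  regs: r0:Add3,r1:2,r2:Add2,r3:Add1,r4:9
  c6: issue MUL r1<-Mul1  regs: r0:Add3,r1:Mul1,r2:Add2,r3:Add1,r4:9
  c7: issue MUL r4<-Mul2  regs: r0:Add3,r1:Mul1,r2:Add2,r3:Add1,r4:Mul2
  c8: CDB Add3=27; issue SUB r0<-Add3  regs: r0:Add3,r1:Mul1,r2:Add2,r3:Add1,r4:Mul2
  c9: -  regs: r0:Add3,r1:Mul1,r2:Add2,r3:Add1,r4:Mul2
  c10: -  regs: r0:Add3,r1:Mul1,r2:Add2,r3:Add1,r4:Mul2
  c11: CDB Add1=9  regs: r0:Add3,r1:Mul1,r2:Add2,r3:9,r4:Mul2
  c12: -  regs: r0:Add3,r1:Mul1,r2:Add2,r3:9,r4:Mul2
  c13: -  regs: r0:Add3,r1:Mul1,r2:Add2,r3:9,r4:Mul2
  c14: CDB Add2=36  regs: r0:Add3,r1:Mul1,r2:36,r3:9,r4:Mul2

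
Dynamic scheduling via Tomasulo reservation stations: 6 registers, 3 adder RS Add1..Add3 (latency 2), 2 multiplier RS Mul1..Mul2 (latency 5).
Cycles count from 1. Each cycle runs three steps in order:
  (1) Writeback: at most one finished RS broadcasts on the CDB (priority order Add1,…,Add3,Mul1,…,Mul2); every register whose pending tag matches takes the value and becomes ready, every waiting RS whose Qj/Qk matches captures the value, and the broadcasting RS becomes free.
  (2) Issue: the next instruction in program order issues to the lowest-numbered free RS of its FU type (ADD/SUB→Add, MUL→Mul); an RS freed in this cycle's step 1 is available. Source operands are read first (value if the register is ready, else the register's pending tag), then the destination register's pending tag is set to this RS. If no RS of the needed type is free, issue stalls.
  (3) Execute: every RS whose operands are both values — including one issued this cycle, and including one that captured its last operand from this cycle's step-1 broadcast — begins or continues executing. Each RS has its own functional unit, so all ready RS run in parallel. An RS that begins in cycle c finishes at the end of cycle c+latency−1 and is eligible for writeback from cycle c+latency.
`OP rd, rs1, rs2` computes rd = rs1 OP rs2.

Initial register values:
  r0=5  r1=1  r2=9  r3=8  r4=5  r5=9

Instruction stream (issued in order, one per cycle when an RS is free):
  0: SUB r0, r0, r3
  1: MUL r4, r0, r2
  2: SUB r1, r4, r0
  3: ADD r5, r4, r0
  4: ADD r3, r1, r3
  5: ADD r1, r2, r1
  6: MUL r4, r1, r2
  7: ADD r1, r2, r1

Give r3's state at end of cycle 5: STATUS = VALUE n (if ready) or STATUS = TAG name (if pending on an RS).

STATUS = TAG Add3

cycle 1: issue SUB r0<-Add1 // r0:Add1,r1:1,r2:9,r3:8,r4:5,r5:9
cycle 2: issue MUL r4<-Mul1 // r0:Add1,r1:1,r2:9,r3:8,r4:Mul1,r5:9
cycle 3: CDB Add1=-3; issue SUB r1<-Add1 // r0:-3,r1:Add1,r2:9,r3:8,r4:Mul1,r5:9
cycle 4: issue ADD r5<-Add2 // r0:-3,r1:Add1,r2:9,r3:8,r4:Mul1,r5:Add2
cycle 5: issue ADD r3<-Add3 // r0:-3,r1:Add1,r2:9,r3:Add3,r4:Mul1,r5:Add2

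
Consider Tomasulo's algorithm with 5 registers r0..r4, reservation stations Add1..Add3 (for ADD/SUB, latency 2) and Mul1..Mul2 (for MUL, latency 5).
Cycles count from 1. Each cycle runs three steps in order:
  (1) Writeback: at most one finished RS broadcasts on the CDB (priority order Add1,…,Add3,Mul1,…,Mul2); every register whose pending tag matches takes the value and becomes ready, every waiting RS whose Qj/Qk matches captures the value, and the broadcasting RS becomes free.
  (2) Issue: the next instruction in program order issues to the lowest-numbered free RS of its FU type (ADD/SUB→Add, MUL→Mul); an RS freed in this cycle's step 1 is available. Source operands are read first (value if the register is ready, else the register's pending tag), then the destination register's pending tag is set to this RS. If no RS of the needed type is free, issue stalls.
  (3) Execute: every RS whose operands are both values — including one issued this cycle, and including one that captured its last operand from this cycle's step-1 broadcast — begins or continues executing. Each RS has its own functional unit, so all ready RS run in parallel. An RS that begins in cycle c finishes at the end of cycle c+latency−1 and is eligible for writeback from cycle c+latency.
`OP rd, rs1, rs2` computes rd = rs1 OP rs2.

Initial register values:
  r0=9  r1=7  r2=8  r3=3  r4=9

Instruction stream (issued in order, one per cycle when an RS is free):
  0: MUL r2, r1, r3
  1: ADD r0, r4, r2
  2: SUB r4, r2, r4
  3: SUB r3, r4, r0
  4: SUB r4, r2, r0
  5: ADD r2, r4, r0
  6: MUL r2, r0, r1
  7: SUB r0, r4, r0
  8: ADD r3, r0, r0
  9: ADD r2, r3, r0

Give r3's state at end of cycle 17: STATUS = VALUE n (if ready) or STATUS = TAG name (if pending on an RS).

STATUS = VALUE -78

c1: issue MUL r2<-Mul1 | r0:9,r1:7,r2:Mul1,r3:3,r4:9
c2: issue ADD r0<-Add1 | r0:Add1,r1:7,r2:Mul1,r3:3,r4:9
c3: issue SUB r4<-Add2 | r0:Add1,r1:7,r2:Mul1,r3:3,r4:Add2
c4: issue SUB r3<-Add3 | r0:Add1,r1:7,r2:Mul1,r3:Add3,r4:Add2
c5: stall | r0:Add1,r1:7,r2:Mul1,r3:Add3,r4:Add2
c6: CDB Mul1=21; stall | r0:Add1,r1:7,r2:21,r3:Add3,r4:Add2
c7: stall | r0:Add1,r1:7,r2:21,r3:Add3,r4:Add2
c8: CDB Add1=30; issue SUB r4<-Add1 | r0:30,r1:7,r2:21,r3:Add3,r4:Add1
c9: CDB Add2=12; issue ADD r2<-Add2 | r0:30,r1:7,r2:Add2,r3:Add3,r4:Add1
c10: CDB Add1=-9; issue MUL r2<-Mul1 | r0:30,r1:7,r2:Mul1,r3:Add3,r4:-9
c11: CDB Add3=-18; issue SUB r0<-Add1 | r0:Add1,r1:7,r2:Mul1,r3:-18,r4:-9
c12: CDB Add2=21; issue ADD r3<-Add2 | r0:Add1,r1:7,r2:Mul1,r3:Add2,r4:-9
c13: CDB Add1=-39; issue ADD r2<-Add1 | r0:-39,r1:7,r2:Add1,r3:Add2,r4:-9
c14: - | r0:-39,r1:7,r2:Add1,r3:Add2,r4:-9
c15: CDB Add2=-78 | r0:-39,r1:7,r2:Add1,r3:-78,r4:-9
c16: CDB Mul1=210 | r0:-39,r1:7,r2:Add1,r3:-78,r4:-9
c17: CDB Add1=-117 | r0:-39,r1:7,r2:-117,r3:-78,r4:-9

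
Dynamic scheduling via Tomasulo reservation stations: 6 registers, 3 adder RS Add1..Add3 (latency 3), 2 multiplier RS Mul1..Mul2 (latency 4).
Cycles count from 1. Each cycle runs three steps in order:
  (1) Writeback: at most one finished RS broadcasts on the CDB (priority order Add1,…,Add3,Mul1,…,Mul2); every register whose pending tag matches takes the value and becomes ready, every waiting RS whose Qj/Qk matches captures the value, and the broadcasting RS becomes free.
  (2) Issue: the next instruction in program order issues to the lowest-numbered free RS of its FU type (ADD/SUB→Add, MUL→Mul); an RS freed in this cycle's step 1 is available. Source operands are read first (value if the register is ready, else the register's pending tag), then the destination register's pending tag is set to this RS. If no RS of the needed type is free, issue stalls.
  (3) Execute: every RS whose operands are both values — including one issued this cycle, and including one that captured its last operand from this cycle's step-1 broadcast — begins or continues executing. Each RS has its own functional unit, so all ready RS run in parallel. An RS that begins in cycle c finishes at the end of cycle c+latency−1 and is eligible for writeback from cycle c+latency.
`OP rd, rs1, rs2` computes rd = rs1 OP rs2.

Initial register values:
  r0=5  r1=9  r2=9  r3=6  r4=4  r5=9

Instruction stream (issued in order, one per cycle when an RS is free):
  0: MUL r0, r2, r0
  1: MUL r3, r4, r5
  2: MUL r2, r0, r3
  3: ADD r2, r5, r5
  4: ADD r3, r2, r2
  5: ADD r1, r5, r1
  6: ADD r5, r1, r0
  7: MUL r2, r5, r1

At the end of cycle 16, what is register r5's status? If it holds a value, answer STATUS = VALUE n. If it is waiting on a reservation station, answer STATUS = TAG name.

STATUS = VALUE 63

c1: issue MUL r0<-Mul1 | r0:Mul1,r1:9,r2:9,r3:6,r4:4,r5:9
c2: issue MUL r3<-Mul2 | r0:Mul1,r1:9,r2:9,r3:Mul2,r4:4,r5:9
c3: stall | r0:Mul1,r1:9,r2:9,r3:Mul2,r4:4,r5:9
c4: stall | r0:Mul1,r1:9,r2:9,r3:Mul2,r4:4,r5:9
c5: CDB Mul1=45; issue MUL r2<-Mul1 | r0:45,r1:9,r2:Mul1,r3:Mul2,r4:4,r5:9
c6: CDB Mul2=36; issue ADD r2<-Add1 | r0:45,r1:9,r2:Add1,r3:36,r4:4,r5:9
c7: issue ADD r3<-Add2 | r0:45,r1:9,r2:Add1,r3:Add2,r4:4,r5:9
c8: issue ADD r1<-Add3 | r0:45,r1:Add3,r2:Add1,r3:Add2,r4:4,r5:9
c9: CDB Add1=18; issue ADD r5<-Add1 | r0:45,r1:Add3,r2:18,r3:Add2,r4:4,r5:Add1
c10: CDB Mul1=1620; issue MUL r2<-Mul1 | r0:45,r1:Add3,r2:Mul1,r3:Add2,r4:4,r5:Add1
c11: CDB Add3=18 | r0:45,r1:18,r2:Mul1,r3:Add2,r4:4,r5:Add1
c12: CDB Add2=36 | r0:45,r1:18,r2:Mul1,r3:36,r4:4,r5:Add1
c13: - | r0:45,r1:18,r2:Mul1,r3:36,r4:4,r5:Add1
c14: CDB Add1=63 | r0:45,r1:18,r2:Mul1,r3:36,r4:4,r5:63
c15: - | r0:45,r1:18,r2:Mul1,r3:36,r4:4,r5:63
c16: - | r0:45,r1:18,r2:Mul1,r3:36,r4:4,r5:63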